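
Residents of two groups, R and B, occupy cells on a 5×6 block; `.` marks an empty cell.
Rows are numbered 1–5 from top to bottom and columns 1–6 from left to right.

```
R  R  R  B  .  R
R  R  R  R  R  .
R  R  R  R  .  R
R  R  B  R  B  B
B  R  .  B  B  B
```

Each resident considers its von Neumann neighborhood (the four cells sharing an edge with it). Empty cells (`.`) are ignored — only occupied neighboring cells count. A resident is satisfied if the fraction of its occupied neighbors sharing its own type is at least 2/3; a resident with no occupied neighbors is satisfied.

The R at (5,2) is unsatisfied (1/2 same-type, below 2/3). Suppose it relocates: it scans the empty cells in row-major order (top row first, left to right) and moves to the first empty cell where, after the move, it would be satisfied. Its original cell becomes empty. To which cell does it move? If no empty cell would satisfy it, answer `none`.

Vacating (5,2). Empty cells in order:
  (1,5): 2/3 same-type → satisfied — stop here.

(1,5)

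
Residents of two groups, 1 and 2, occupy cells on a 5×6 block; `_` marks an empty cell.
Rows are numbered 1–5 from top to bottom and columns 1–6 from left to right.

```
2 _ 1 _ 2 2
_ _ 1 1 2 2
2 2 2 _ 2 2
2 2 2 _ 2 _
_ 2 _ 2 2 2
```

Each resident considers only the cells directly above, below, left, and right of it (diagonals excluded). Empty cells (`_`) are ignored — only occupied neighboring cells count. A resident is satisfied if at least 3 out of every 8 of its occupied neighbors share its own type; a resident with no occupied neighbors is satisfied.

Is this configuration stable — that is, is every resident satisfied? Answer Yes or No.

Yes

(1,1)2 0/0 satisfied
(1,3)1 1/1 satisfied
(1,5)2 2/2 satisfied
(1,6)2 2/2 satisfied
(2,3)1 2/3 satisfied
(2,4)1 1/2 satisfied
(2,5)2 3/4 satisfied
(2,6)2 3/3 satisfied
(3,1)2 2/2 satisfied
(3,2)2 3/3 satisfied
(3,3)2 2/3 satisfied
(3,5)2 3/3 satisfied
(3,6)2 2/2 satisfied
(4,1)2 2/2 satisfied
(4,2)2 4/4 satisfied
(4,3)2 2/2 satisfied
(4,5)2 2/2 satisfied
(5,2)2 1/1 satisfied
(5,4)2 1/1 satisfied
(5,5)2 3/3 satisfied
(5,6)2 1/1 satisfied
All meet the threshold, so the configuration is stable.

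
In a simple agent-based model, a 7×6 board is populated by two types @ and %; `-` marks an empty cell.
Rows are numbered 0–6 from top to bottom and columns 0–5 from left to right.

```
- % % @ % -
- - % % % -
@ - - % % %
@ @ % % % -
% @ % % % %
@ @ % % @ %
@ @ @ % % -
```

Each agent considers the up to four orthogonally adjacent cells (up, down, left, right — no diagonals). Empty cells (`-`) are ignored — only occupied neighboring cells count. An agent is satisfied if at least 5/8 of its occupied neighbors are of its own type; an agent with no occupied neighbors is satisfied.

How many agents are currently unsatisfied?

9

(0,1)% 1/1 ok
(0,2)% 2/3 ok
(0,3)@ 0/3 unhappy
(0,4)% 1/2 unhappy
(1,2)% 2/2 ok
(1,3)% 3/4 ok
(1,4)% 3/3 ok
(2,0)@ 1/1 ok
(2,3)% 3/3 ok
(2,4)% 4/4 ok
(2,5)% 1/1 ok
(3,0)@ 2/3 ok
(3,1)@ 2/3 ok
(3,2)% 2/3 ok
(3,3)% 4/4 ok
(3,4)% 3/3 ok
(4,0)% 0/3 unhappy
(4,1)@ 2/4 unhappy
(4,2)% 3/4 ok
(4,3)% 4/4 ok
(4,4)% 3/4 ok
(4,5)% 2/2 ok
(5,0)@ 2/3 ok
(5,1)@ 3/4 ok
(5,2)% 2/4 unhappy
(5,3)% 3/4 ok
(5,4)@ 0/4 unhappy
(5,5)% 1/2 unhappy
(6,0)@ 2/2 ok
(6,1)@ 3/3 ok
(6,2)@ 1/3 unhappy
(6,3)% 2/3 ok
(6,4)% 1/2 unhappy
Unsatisfied: (0,3), (0,4), (4,0), (4,1), (5,2), (5,4), (5,5), (6,2), (6,4) — 9 in total.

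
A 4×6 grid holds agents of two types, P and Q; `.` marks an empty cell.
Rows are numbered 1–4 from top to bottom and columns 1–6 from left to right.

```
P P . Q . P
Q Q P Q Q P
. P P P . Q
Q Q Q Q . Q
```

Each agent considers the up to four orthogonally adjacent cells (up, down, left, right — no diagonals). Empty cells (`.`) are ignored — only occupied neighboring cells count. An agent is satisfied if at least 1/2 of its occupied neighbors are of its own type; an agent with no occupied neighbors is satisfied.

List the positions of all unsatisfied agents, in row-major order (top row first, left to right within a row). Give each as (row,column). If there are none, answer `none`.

Row 1: (1,1)P 1/2 satisfied · (1,2)P 1/2 satisfied · (1,4)Q 1/1 satisfied · (1,6)P 1/1 satisfied
Row 2: (2,1)Q 1/2 satisfied · (2,2)Q 1/4 not · (2,3)P 1/3 not · (2,4)Q 2/4 satisfied · (2,5)Q 1/2 satisfied · (2,6)P 1/3 not
Row 3: (3,2)P 1/3 not · (3,3)P 3/4 satisfied · (3,4)P 1/3 not · (3,6)Q 1/2 satisfied
Row 4: (4,1)Q 1/1 satisfied · (4,2)Q 2/3 satisfied · (4,3)Q 2/3 satisfied · (4,4)Q 1/2 satisfied · (4,6)Q 1/1 satisfied

(2,2), (2,3), (2,6), (3,2), (3,4)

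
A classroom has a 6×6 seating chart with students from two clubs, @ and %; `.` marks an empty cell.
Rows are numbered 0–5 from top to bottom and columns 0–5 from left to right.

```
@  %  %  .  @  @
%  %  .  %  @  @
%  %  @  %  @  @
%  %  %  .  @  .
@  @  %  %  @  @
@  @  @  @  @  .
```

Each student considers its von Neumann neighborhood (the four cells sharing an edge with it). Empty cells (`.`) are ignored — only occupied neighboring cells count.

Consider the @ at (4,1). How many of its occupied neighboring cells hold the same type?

Occupied neighbors of (4,1): (3,1)=%, (5,1)=@, (4,0)=@, (4,2)=%.
Same type (@): 2 of 4.

2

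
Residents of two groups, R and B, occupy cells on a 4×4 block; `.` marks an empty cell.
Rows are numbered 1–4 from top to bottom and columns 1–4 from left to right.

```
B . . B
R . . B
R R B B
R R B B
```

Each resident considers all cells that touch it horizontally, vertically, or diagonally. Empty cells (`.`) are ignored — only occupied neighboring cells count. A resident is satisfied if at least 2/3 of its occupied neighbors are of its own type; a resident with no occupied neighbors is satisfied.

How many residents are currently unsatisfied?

Row 1: (1,1)B 0/1 unhappy · (1,4)B 1/1 ok
Row 2: (2,1)R 2/3 ok · (2,4)B 3/3 ok
Row 3: (3,1)R 4/4 ok · (3,2)R 4/6 ok · (3,3)B 4/6 ok · (3,4)B 4/4 ok
Row 4: (4,1)R 3/3 ok · (4,2)R 3/5 unhappy · (4,3)B 3/5 unhappy · (4,4)B 3/3 ok
Unsatisfied: (1,1), (4,2), (4,3) — 3 in total.

3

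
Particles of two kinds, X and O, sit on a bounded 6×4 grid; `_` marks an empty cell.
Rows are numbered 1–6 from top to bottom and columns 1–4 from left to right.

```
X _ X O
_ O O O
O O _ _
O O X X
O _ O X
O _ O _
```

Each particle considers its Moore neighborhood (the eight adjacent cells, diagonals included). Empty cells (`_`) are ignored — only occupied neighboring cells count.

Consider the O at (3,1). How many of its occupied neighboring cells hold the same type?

Occupied neighbors of (3,1): (2,2)=O, (3,2)=O, (4,1)=O, (4,2)=O.
Same type (O): 4 of 4.

4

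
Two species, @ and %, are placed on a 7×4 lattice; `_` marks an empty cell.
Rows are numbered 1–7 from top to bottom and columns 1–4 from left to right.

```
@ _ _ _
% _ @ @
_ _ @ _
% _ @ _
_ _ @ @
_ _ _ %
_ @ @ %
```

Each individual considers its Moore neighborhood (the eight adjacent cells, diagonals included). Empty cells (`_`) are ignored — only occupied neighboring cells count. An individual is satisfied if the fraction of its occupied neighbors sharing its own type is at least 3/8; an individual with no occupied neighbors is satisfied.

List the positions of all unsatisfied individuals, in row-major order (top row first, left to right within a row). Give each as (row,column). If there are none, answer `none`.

Row 1: (1,1)@ 0/1 ✗
Row 2: (2,1)% 0/1 ✗ · (2,3)@ 2/2 ✓ · (2,4)@ 2/2 ✓
Row 3: (3,3)@ 3/3 ✓
Row 4: (4,1)% 0/0 ✓ · (4,3)@ 3/3 ✓
Row 5: (5,3)@ 2/3 ✓ · (5,4)@ 2/3 ✓
Row 6: (6,4)% 1/4 ✗
Row 7: (7,2)@ 1/1 ✓ · (7,3)@ 1/3 ✗ · (7,4)% 1/2 ✓

(1,1), (2,1), (6,4), (7,3)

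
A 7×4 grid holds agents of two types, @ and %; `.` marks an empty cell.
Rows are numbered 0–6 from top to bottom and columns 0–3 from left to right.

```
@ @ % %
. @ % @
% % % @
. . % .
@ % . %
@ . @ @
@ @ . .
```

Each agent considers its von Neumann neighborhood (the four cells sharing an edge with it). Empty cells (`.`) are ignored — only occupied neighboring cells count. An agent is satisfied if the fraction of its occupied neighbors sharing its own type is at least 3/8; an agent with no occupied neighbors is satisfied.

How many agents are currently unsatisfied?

4

(0,0)@ 1/1 ok
(0,1)@ 2/3 ok
(0,2)% 2/3 ok
(0,3)% 1/2 ok
(1,1)@ 1/3 unhappy
(1,2)% 2/4 ok
(1,3)@ 1/3 unhappy
(2,0)% 1/1 ok
(2,1)% 2/3 ok
(2,2)% 3/4 ok
(2,3)@ 1/2 ok
(3,2)% 1/1 ok
(4,0)@ 1/2 ok
(4,1)% 0/1 unhappy
(4,3)% 0/1 unhappy
(5,0)@ 2/2 ok
(5,2)@ 1/1 ok
(5,3)@ 1/2 ok
(6,0)@ 2/2 ok
(6,1)@ 1/1 ok
Unsatisfied: (1,1), (1,3), (4,1), (4,3) — 4 in total.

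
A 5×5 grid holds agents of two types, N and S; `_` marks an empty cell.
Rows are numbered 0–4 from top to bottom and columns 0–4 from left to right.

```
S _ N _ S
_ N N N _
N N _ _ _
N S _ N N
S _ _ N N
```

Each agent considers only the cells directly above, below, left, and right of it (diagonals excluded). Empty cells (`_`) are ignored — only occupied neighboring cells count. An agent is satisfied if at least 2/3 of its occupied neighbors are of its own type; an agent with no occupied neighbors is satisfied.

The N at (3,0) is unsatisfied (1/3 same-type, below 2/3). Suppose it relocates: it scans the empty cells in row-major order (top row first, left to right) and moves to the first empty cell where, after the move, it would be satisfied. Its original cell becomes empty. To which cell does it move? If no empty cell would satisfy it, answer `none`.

(0,1)

Vacating (3,0). Empty cells in order:
  (0,1): 2/3 same-type → satisfied — stop here.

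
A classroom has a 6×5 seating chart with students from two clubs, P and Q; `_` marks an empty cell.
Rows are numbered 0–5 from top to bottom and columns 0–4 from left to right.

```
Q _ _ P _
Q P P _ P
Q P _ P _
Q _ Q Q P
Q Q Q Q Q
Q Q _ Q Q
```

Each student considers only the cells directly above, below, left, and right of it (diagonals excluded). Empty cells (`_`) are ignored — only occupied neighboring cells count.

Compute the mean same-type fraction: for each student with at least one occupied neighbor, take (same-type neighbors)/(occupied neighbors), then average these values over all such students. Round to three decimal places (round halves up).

0.783

(0,0)Q 1/1
(0,3)P — no occupied neighbors
(1,0)Q 2/3
(1,1)P 2/3
(1,2)P 1/1
(1,4)P — no occupied neighbors
(2,0)Q 2/3
(2,1)P 1/2
(2,3)P 0/1
(3,0)Q 2/2
(3,2)Q 2/2
(3,3)Q 2/4
(3,4)P 0/2
(4,0)Q 3/3
(4,1)Q 3/3
(4,2)Q 3/3
(4,3)Q 4/4
(4,4)Q 2/3
(5,0)Q 2/2
(5,1)Q 2/2
(5,3)Q 2/2
(5,4)Q 2/2
Sum over 20 students: 1/1 + 2/3 + 2/3 + 1/1 + 2/3 + 1/2 + 0/1 + 2/2 + 2/2 + 2/4 + 0/2 + 3/3 + 3/3 + 3/3 + 4/4 + 2/3 + 2/2 + 2/2 + 2/2 + 2/2 = 47/3; mean = 47/3 ÷ 20 = 47/60 = 0.783333… → 0.783.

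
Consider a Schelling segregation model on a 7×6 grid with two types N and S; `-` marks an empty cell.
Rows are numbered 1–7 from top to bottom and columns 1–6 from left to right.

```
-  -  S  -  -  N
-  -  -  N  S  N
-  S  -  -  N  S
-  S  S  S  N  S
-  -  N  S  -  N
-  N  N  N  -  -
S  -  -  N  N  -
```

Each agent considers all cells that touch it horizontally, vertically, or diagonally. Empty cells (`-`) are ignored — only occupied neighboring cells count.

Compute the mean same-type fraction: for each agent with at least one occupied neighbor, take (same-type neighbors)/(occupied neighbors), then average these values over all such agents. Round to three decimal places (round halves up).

(1,3)S 0/1
(1,6)N 1/2
(2,4)N 1/3
(2,5)S 1/5
(2,6)N 2/4
(3,2)S 2/2
(3,5)N 3/7
(3,6)S 2/5
(4,2)S 2/3
(4,3)S 4/5
(4,4)S 2/5
(4,5)N 2/6
(4,6)S 1/4
(5,3)N 3/7
(5,4)S 2/6
(5,6)N 1/2
(6,2)N 2/3
(6,3)N 4/5
(6,4)N 4/5
(7,1)S 0/1
(7,4)N 3/3
(7,5)N 2/2
Sum over 22 agents: 0/1 + 1/2 + 1/3 + 1/5 + 2/4 + 2/2 + 3/7 + 2/5 + 2/3 + 4/5 + 2/5 + 2/6 + 1/4 + 3/7 + 2/6 + 1/2 + 2/3 + 4/5 + 4/5 + 0/1 + 3/3 + 2/2 = 4763/420; mean = 4763/420 ÷ 22 = 433/840 = 0.515476… → 0.515.

0.515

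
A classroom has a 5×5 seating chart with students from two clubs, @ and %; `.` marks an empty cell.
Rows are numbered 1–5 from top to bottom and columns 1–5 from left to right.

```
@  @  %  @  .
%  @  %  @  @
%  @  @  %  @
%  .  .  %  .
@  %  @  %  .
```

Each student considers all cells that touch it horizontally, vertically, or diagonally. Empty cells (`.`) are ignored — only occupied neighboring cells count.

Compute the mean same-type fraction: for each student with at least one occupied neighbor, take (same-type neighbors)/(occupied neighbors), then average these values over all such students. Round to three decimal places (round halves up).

(1,1)@ 2/3
(1,2)@ 2/5
(1,3)% 1/5
(1,4)@ 2/4
(2,1)% 1/5
(2,2)@ 4/8
(2,3)% 2/8
(2,4)@ 4/7
(2,5)@ 3/4
(3,1)% 2/4
(3,2)@ 2/6
(3,3)@ 3/6
(3,4)% 2/6
(3,5)@ 2/4
(4,1)% 2/4
(4,4)% 2/5
(5,1)@ 0/2
(5,2)% 1/3
(5,3)@ 0/3
(5,4)% 1/2
Sum over 20 students: 2/3 + 2/5 + 1/5 + 2/4 + 1/5 + 4/8 + 2/8 + 4/7 + 3/4 + 2/4 + 2/6 + 3/6 + 2/6 + 2/4 + 2/4 + 2/5 + 0/2 + 1/3 + 0/3 + 1/2 = 1667/210; mean = 1667/210 ÷ 20 = 1667/4200 = 0.396904… → 0.397.

0.397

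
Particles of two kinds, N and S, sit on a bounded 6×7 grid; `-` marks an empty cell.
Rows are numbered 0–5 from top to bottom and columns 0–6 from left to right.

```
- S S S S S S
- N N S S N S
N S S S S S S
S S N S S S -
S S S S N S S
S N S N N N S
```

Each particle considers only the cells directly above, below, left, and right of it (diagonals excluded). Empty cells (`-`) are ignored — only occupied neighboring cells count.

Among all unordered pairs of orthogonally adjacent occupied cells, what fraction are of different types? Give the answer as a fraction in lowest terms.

Scan each occupied cell's neighbors to the right and below so each pair is counted once.
Row 0: S(0,1)–S(0,2)= S(0,1)–N(1,1)≠ S(0,2)–S(0,3)= S(0,2)–N(1,2)≠ S(0,3)–S(0,4)= S(0,3)–S(1,3)= S(0,4)–S(0,5)= S(0,4)–S(1,4)= S(0,5)–S(0,6)= S(0,5)–N(1,5)≠ S(0,6)–S(1,6)=  → 3/11 unlike.
Row 1: N(1,1)–N(1,2)= N(1,1)–S(2,1)≠ N(1,2)–S(1,3)≠ N(1,2)–S(2,2)≠ S(1,3)–S(1,4)= S(1,3)–S(2,3)= S(1,4)–N(1,5)≠ S(1,4)–S(2,4)= N(1,5)–S(1,6)≠ N(1,5)–S(2,5)≠ S(1,6)–S(2,6)=  → 6/11 unlike.
Row 2: N(2,0)–S(2,1)≠ N(2,0)–S(3,0)≠ S(2,1)–S(2,2)= S(2,1)–S(3,1)= S(2,2)–S(2,3)= S(2,2)–N(3,2)≠ S(2,3)–S(2,4)= S(2,3)–S(3,3)= S(2,4)–S(2,5)= S(2,4)–S(3,4)= S(2,5)–S(2,6)= S(2,5)–S(3,5)=  → 3/12 unlike.
Row 3: S(3,0)–S(3,1)= S(3,0)–S(4,0)= S(3,1)–N(3,2)≠ S(3,1)–S(4,1)= N(3,2)–S(3,3)≠ N(3,2)–S(4,2)≠ S(3,3)–S(3,4)= S(3,3)–S(4,3)= S(3,4)–S(3,5)= S(3,4)–N(4,4)≠ S(3,5)–S(4,5)=  → 4/11 unlike.
Row 4: S(4,0)–S(4,1)= S(4,0)–S(5,0)= S(4,1)–S(4,2)= S(4,1)–N(5,1)≠ S(4,2)–S(4,3)= S(4,2)–S(5,2)= S(4,3)–N(4,4)≠ S(4,3)–N(5,3)≠ N(4,4)–S(4,5)≠ N(4,4)–N(5,4)= S(4,5)–S(4,6)= S(4,5)–N(5,5)≠ S(4,6)–S(5,6)=  → 5/13 unlike.
Row 5: S(5,0)–N(5,1)≠ N(5,1)–S(5,2)≠ S(5,2)–N(5,3)≠ N(5,3)–N(5,4)= N(5,4)–N(5,5)= N(5,5)–S(5,6)≠  → 4/6 unlike.
Total adjacent occupied pairs: 64; unlike-type pairs: 25.
25/64 is already in lowest terms.

25/64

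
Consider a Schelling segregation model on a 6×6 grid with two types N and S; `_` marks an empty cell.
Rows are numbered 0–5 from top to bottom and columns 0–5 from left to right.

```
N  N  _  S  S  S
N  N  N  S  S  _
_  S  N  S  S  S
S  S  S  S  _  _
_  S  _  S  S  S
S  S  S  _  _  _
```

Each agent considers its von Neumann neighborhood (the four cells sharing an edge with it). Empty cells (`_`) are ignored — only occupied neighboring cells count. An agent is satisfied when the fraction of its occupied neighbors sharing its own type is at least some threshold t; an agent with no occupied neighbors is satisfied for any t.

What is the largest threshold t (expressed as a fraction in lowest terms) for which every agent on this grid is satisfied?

(0,0)N 2/2
(0,1)N 2/2
(0,3)S 2/2
(0,4)S 3/3
(0,5)S 1/1
(1,0)N 2/2
(1,1)N 3/4
(1,2)N 2/3
(1,3)S 3/4
(1,4)S 3/3
(2,1)S 1/3
(2,2)N 1/4
(2,3)S 3/4
(2,4)S 3/3
(2,5)S 1/1
(3,0)S 1/1
(3,1)S 4/4
(3,2)S 2/3
(3,3)S 3/3
(4,1)S 2/2
(4,3)S 2/2
(4,4)S 2/2
(4,5)S 1/1
(5,0)S 1/1
(5,1)S 3/3
(5,2)S 1/1
The smallest same-type fraction is 1/4 at (2,2), which reduces to 1/4. Any threshold above that leaves this agent unsatisfied.

1/4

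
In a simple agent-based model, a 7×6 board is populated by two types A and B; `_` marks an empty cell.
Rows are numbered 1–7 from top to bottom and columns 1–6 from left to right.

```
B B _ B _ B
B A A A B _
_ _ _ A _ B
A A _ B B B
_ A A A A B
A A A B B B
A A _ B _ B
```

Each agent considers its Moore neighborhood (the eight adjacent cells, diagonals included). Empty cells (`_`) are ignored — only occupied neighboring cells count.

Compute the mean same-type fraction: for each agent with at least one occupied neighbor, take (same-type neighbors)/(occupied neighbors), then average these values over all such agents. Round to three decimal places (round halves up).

0.687

(1,1)B 2/3
(1,2)B 2/4
(1,4)B 1/3
(1,6)B 1/1
(2,1)B 2/3
(2,2)A 1/4
(2,3)A 3/5
(2,4)A 2/4
(2,5)B 3/5
(3,4)A 2/5
(3,6)B 3/3
(4,1)A 2/2
(4,2)A 3/3
(4,4)B 1/5
(4,5)B 4/7
(4,6)B 3/4
(5,2)A 6/6
(5,3)A 5/7
(5,4)A 3/7
(5,5)A 1/8
(5,6)B 4/5
(6,1)A 4/4
(6,2)A 6/6
(6,3)A 5/7
(6,4)B 2/6
(6,5)B 5/7
(6,6)B 3/4
(7,1)A 3/3
(7,2)A 4/4
(7,4)B 2/3
(7,6)B 2/2
Sum over 31 agents: 2/3 + 2/4 + 1/3 + 1/1 + 2/3 + 1/4 + 3/5 + 2/4 + 3/5 + 2/5 + 3/3 + 2/2 + 3/3 + 1/5 + 4/7 + 3/4 + 6/6 + 5/7 + 3/7 + 1/8 + 4/5 + 4/4 + 6/6 + 5/7 + 2/6 + 5/7 + 3/4 + 3/3 + 4/4 + 2/3 + 2/2 = 17879/840; mean = 17879/840 ÷ 31 = 17879/26040 = 0.686597… → 0.687.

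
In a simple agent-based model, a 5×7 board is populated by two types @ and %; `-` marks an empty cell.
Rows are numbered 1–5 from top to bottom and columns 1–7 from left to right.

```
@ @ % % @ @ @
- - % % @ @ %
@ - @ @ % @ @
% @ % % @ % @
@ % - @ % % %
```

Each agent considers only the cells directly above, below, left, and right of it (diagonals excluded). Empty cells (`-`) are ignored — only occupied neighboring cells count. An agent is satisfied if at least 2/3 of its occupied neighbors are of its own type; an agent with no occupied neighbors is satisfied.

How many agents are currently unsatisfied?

22

(1,1)@ 1/1 ✓
(1,2)@ 1/2 ✗
(1,3)% 2/3 ✓
(1,4)% 2/3 ✓
(1,5)@ 2/3 ✓
(1,6)@ 3/3 ✓
(1,7)@ 1/2 ✗
(2,3)% 2/3 ✓
(2,4)% 2/4 ✗
(2,5)@ 2/4 ✗
(2,6)@ 3/4 ✓
(2,7)% 0/3 ✗
(3,1)@ 0/1 ✗
(3,3)@ 1/3 ✗
(3,4)@ 1/4 ✗
(3,5)% 0/4 ✗
(3,6)@ 2/4 ✗
(3,7)@ 2/3 ✓
(4,1)% 0/3 ✗
(4,2)@ 0/3 ✗
(4,3)% 1/3 ✗
(4,4)% 1/4 ✗
(4,5)@ 0/4 ✗
(4,6)% 1/4 ✗
(4,7)@ 1/3 ✗
(5,1)@ 0/2 ✗
(5,2)% 0/2 ✗
(5,4)@ 0/2 ✗
(5,5)% 1/3 ✗
(5,6)% 3/3 ✓
(5,7)% 1/2 ✗
Unsatisfied: (1,2), (1,7), (2,4), (2,5), (2,7), (3,1), (3,3), (3,4), (3,5), (3,6), (4,1), (4,2), (4,3), (4,4), (4,5), (4,6), (4,7), (5,1), (5,2), (5,4), (5,5), (5,7) — 22 in total.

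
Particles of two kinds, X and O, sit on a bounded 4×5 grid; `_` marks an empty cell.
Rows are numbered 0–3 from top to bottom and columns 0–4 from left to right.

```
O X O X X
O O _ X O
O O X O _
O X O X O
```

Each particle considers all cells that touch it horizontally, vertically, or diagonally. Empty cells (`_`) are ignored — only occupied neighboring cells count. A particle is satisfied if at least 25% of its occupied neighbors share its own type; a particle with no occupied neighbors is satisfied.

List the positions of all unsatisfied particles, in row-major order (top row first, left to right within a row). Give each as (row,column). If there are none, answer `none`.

(0,1), (3,1)

(0,0)O 2/3 ✓
(0,1)X 0/4 ✗
(0,2)O 1/4 ✓
(0,3)X 2/4 ✓
(0,4)X 2/3 ✓
(1,0)O 4/5 ✓
(1,1)O 5/7 ✓
(1,3)X 3/6 ✓
(1,4)O 1/4 ✓
(2,0)O 4/5 ✓
(2,1)O 5/7 ✓
(2,2)X 3/7 ✓
(2,3)O 3/6 ✓
(3,0)O 2/3 ✓
(3,1)X 1/5 ✗
(3,2)O 2/5 ✓
(3,3)X 1/4 ✓
(3,4)O 1/2 ✓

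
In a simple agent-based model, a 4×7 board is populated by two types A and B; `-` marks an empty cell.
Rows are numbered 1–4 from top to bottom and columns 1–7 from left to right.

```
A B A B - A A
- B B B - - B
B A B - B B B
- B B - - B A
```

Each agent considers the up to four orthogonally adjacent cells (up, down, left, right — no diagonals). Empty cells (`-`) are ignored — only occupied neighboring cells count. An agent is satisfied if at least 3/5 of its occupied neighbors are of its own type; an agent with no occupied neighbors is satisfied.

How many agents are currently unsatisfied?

11

(1,1)A 0/1 unhappy
(1,2)B 1/3 unhappy
(1,3)A 0/3 unhappy
(1,4)B 1/2 unhappy
(1,6)A 1/1 ok
(1,7)A 1/2 unhappy
(2,2)B 2/3 ok
(2,3)B 3/4 ok
(2,4)B 2/2 ok
(2,7)B 1/2 unhappy
(3,1)B 0/1 unhappy
(3,2)A 0/4 unhappy
(3,3)B 2/3 ok
(3,5)B 1/1 ok
(3,6)B 3/3 ok
(3,7)B 2/3 ok
(4,2)B 1/2 unhappy
(4,3)B 2/2 ok
(4,6)B 1/2 unhappy
(4,7)A 0/2 unhappy
Unsatisfied: (1,1), (1,2), (1,3), (1,4), (1,7), (2,7), (3,1), (3,2), (4,2), (4,6), (4,7) — 11 in total.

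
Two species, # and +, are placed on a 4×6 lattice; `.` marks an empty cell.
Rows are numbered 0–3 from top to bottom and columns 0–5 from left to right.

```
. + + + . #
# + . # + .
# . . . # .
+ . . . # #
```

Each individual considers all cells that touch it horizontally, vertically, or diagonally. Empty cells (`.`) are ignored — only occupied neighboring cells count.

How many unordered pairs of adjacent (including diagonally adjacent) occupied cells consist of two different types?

Scan each occupied cell's neighbors to the right and below (and the two forward diagonals) so each pair is counted once.
Row 0: +(0,1)–+(0,2)= +(0,1)–+(1,1)= +(0,1)–#(1,0)≠ +(0,2)–+(0,3)= +(0,2)–#(1,3)≠ +(0,2)–+(1,1)= +(0,3)–#(1,3)≠ +(0,3)–+(1,4)= #(0,5)–+(1,4)≠  → 4/9 unlike.
Row 1: #(1,0)–+(1,1)≠ #(1,0)–#(2,0)= +(1,1)–#(2,0)≠ #(1,3)–+(1,4)≠ #(1,3)–#(2,4)= +(1,4)–#(2,4)≠  → 4/6 unlike.
Row 2: #(2,0)–+(3,0)≠ #(2,4)–#(3,4)= #(2,4)–#(3,5)=  → 1/3 unlike.
Row 3: #(3,4)–#(3,5)=  → 0/1 unlike.
Total adjacent occupied pairs: 19; unlike-type pairs: 9.

9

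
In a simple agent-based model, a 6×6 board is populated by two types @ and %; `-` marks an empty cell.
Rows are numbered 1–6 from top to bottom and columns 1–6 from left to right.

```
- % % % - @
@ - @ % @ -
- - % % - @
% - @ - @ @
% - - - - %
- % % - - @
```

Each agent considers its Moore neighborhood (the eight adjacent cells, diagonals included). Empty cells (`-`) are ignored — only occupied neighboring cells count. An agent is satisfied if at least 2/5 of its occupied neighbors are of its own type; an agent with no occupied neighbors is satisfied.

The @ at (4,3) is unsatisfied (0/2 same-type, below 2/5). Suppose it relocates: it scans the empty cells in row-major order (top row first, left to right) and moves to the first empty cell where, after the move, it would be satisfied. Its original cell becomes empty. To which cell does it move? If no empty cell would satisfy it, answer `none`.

(1,1)

Vacating (4,3). Empty cells in order:
  (1,1): 1/2 same-type → satisfied — stop here.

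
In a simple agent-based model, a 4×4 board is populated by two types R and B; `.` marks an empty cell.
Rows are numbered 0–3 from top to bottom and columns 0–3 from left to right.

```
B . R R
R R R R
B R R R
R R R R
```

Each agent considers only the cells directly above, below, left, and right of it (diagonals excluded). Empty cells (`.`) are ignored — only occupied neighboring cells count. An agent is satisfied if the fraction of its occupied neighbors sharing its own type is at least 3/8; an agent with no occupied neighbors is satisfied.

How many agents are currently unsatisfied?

(0,0)B 0/1 not
(0,2)R 2/2 satisfied
(0,3)R 2/2 satisfied
(1,0)R 1/3 not
(1,1)R 3/3 satisfied
(1,2)R 4/4 satisfied
(1,3)R 3/3 satisfied
(2,0)B 0/3 not
(2,1)R 3/4 satisfied
(2,2)R 4/4 satisfied
(2,3)R 3/3 satisfied
(3,0)R 1/2 satisfied
(3,1)R 3/3 satisfied
(3,2)R 3/3 satisfied
(3,3)R 2/2 satisfied
Unsatisfied: (0,0), (1,0), (2,0) — 3 in total.

3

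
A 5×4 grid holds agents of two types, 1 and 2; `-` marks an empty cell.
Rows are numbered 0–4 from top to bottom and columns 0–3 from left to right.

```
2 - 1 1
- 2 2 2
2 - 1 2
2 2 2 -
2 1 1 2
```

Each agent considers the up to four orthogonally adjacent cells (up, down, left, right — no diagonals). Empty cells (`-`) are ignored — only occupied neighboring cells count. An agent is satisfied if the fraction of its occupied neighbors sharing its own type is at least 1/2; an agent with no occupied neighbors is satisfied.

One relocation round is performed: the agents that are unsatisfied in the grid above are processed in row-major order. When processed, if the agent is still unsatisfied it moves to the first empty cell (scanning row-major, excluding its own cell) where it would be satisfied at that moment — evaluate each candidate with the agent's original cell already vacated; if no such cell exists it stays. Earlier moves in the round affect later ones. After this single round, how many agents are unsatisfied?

Initially unsatisfied (in order): (2,2), (3,2), (4,1), (4,2), (4,3).
  (2,2): no empty cell satisfies it; stays.
  (3,2) → (0,1).
  (4,1) → (3,2).
  (4,2): now satisfied by earlier moves; stays.
  (4,3) → (1,0).
Resulting grid:
2 2 1 1
2 2 2 2
2 - 1 2
2 2 1 -
2 - 1 -
Unsatisfied now: (0,2), (2,2).

2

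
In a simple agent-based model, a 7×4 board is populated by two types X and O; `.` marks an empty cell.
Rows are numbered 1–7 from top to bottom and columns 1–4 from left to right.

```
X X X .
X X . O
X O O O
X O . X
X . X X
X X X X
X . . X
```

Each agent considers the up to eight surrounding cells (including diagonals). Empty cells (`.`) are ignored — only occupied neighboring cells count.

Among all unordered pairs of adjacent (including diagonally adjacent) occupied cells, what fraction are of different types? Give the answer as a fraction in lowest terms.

Scan each occupied cell's neighbors to the right and below (and the two forward diagonals) so each pair is counted once.
From row 1: 1 unlike of 8 pairs (running 1/8).
From row 2: 3 unlike of 8 pairs (running 4/16).
From row 3: 5 unlike of 10 pairs (running 9/26).
From row 4: 3 unlike of 6 pairs (running 12/32).
From row 5: 0 unlike of 8 pairs (running 12/40).
From row 6: 0 unlike of 7 pairs (running 12/47).
Total adjacent occupied pairs: 47; unlike-type pairs: 12.
12/47 is already in lowest terms.

12/47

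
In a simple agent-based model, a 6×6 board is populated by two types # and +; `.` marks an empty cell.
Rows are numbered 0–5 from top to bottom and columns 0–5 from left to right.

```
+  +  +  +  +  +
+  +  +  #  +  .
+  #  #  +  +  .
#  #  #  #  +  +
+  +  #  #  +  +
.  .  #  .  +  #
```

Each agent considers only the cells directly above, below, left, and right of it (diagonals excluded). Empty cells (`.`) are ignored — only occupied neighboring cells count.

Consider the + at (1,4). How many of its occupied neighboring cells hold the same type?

2

Occupied neighbors of (1,4): (0,4)=+, (2,4)=+, (1,3)=#.
Same type (+): 2 of 3.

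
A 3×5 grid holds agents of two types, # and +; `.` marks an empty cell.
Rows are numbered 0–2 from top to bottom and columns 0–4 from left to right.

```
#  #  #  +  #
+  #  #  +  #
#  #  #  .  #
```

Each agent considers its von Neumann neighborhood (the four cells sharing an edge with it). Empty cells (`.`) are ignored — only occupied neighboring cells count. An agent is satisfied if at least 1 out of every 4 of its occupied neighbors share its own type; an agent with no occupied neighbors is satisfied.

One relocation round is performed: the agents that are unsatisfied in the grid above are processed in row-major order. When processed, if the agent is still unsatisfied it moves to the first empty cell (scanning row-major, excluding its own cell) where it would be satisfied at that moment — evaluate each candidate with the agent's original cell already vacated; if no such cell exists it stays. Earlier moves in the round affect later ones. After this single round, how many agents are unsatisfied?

0

Initially unsatisfied (in order): (1,0).
  (1,0) → (2,3).
Resulting grid:
# # # + #
. # # + #
# # # + #
All satisfied now.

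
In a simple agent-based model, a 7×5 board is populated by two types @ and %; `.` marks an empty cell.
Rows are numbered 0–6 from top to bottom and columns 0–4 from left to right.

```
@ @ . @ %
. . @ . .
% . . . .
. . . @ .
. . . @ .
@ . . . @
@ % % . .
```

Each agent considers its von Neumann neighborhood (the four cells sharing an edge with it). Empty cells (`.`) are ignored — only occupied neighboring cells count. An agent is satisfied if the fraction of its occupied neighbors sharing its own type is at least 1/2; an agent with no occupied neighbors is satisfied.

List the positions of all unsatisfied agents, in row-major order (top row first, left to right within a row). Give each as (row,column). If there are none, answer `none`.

(0,0)@ 1/1 ok
(0,1)@ 1/1 ok
(0,3)@ 0/1 unhappy
(0,4)% 0/1 unhappy
(1,2)@ 0/0 ok
(2,0)% 0/0 ok
(3,3)@ 1/1 ok
(4,3)@ 1/1 ok
(5,0)@ 1/1 ok
(5,4)@ 0/0 ok
(6,0)@ 1/2 ok
(6,1)% 1/2 ok
(6,2)% 1/1 ok

(0,3), (0,4)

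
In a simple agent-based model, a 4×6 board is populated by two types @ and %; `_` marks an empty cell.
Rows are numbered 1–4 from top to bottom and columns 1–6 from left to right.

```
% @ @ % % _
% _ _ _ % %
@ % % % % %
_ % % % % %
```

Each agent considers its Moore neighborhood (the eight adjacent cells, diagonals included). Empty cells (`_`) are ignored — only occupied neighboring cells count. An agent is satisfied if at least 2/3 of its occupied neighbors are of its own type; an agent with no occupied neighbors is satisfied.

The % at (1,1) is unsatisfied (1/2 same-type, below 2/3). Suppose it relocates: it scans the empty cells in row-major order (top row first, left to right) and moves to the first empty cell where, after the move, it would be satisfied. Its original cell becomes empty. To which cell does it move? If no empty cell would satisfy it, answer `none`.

(1,6)

Vacating (1,1). Empty cells in order:
  (1,6): 3/3 same-type → satisfied — stop here.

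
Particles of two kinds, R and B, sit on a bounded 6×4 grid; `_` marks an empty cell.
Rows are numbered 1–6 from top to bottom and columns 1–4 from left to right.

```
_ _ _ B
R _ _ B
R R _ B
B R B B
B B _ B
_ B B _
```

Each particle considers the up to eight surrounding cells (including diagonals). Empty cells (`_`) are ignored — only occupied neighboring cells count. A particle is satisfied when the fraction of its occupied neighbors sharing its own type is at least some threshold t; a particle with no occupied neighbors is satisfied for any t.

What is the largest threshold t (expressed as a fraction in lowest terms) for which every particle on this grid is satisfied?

1/3

(1,4)B 1/1
(2,1)R 2/2
(2,4)B 2/2
(3,1)R 3/4
(3,2)R 3/5
(3,4)B 3/3
(4,1)B 2/5
(4,2)R 2/6
(4,3)B 4/6
(4,4)B 3/3
(5,1)B 3/4
(5,2)B 5/6
(5,4)B 3/3
(6,2)B 3/3
(6,3)B 3/3
The smallest same-type fraction is 2/6 at (4,2), which reduces to 1/3. Any threshold above that leaves this particle unsatisfied.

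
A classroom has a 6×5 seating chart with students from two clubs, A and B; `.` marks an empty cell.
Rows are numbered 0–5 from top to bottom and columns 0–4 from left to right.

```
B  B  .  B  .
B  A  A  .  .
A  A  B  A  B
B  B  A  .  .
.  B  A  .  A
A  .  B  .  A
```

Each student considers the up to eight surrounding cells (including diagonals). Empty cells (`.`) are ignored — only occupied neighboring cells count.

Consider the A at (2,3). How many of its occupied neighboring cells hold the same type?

Occupied neighbors of (2,3): (1,2)=A, (2,2)=B, (2,4)=B, (3,2)=A.
Same type (A): 2 of 4.

2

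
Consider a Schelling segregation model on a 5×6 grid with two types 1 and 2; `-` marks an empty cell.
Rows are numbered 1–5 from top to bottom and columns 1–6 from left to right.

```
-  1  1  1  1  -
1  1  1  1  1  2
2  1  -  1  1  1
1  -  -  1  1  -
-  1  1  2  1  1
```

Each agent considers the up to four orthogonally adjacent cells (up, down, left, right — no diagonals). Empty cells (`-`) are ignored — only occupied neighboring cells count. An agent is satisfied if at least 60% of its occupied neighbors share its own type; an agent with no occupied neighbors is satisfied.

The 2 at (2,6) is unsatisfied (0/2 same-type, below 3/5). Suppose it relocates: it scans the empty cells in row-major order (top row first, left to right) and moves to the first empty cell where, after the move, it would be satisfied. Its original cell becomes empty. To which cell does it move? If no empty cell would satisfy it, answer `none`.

Vacating (2,6). Empty cells in order:
  (1,1): 0/2 same-type → still unsatisfied.
  (1,6): 0/1 same-type → still unsatisfied.
  (3,3): 0/3 same-type → still unsatisfied.
  (4,2): 0/3 same-type → still unsatisfied.
  (4,3): 0/2 same-type → still unsatisfied.
  (4,6): 0/3 same-type → still unsatisfied.
  (5,1): 0/2 same-type → still unsatisfied.

none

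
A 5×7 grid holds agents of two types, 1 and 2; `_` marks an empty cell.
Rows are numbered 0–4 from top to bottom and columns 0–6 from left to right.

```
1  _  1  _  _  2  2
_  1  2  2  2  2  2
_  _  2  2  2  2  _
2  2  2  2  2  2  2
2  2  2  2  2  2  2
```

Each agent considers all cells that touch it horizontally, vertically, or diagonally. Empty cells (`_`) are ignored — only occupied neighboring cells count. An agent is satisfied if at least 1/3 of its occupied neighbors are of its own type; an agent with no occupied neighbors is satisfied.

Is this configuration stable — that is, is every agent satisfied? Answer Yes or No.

Row 0: (0,0)1 1/1 satisfied · (0,2)1 1/3 satisfied · (0,5)2 4/4 satisfied · (0,6)2 3/3 satisfied
Row 1: (1,1)1 2/4 satisfied · (1,2)2 3/5 satisfied · (1,3)2 5/6 satisfied · (1,4)2 6/6 satisfied · (1,5)2 6/6 satisfied · (1,6)2 4/4 satisfied
Row 2: (2,2)2 6/7 satisfied · (2,3)2 8/8 satisfied · (2,4)2 8/8 satisfied · (2,5)2 7/7 satisfied
Row 3: (3,0)2 3/3 satisfied · (3,1)2 6/6 satisfied · (3,2)2 7/7 satisfied · (3,3)2 8/8 satisfied · (3,4)2 8/8 satisfied · (3,5)2 7/7 satisfied · (3,6)2 4/4 satisfied
Row 4: (4,0)2 3/3 satisfied · (4,1)2 5/5 satisfied · (4,2)2 5/5 satisfied · (4,3)2 5/5 satisfied · (4,4)2 5/5 satisfied · (4,5)2 5/5 satisfied · (4,6)2 3/3 satisfied
All meet the threshold, so the configuration is stable.

Yes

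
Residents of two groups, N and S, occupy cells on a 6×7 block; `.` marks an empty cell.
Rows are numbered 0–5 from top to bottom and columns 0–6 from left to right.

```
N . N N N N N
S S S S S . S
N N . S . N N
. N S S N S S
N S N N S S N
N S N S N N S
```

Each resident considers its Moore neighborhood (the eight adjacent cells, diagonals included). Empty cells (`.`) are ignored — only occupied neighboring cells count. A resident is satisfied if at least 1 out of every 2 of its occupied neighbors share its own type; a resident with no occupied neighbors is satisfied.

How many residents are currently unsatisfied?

24

(0,0)N 0/2 ✗
(0,2)N 1/4 ✗
(0,3)N 2/5 ✗
(0,4)N 2/4 ✓
(0,5)N 2/4 ✓
(0,6)N 1/2 ✓
(1,0)S 1/4 ✗
(1,1)S 2/6 ✗
(1,2)S 3/6 ✓
(1,3)S 3/6 ✓
(1,4)S 2/6 ✗
(1,6)S 0/4 ✗
(2,0)N 2/4 ✓
(2,1)N 2/6 ✗
(2,3)S 5/6 ✓
(2,5)N 2/6 ✗
(2,6)N 1/4 ✗
(3,1)N 4/6 ✓
(3,2)S 3/7 ✗
(3,3)S 3/6 ✓
(3,4)N 2/7 ✗
(3,5)S 3/7 ✗
(3,6)S 2/5 ✗
(4,0)N 2/4 ✓
(4,1)S 2/7 ✗
(4,2)N 3/8 ✗
(4,3)N 4/8 ✓
(4,4)S 4/8 ✓
(4,5)S 4/8 ✓
(4,6)N 1/5 ✗
(5,0)N 1/3 ✗
(5,1)S 1/5 ✗
(5,2)N 2/5 ✗
(5,3)S 1/5 ✗
(5,4)N 2/5 ✗
(5,5)N 2/5 ✗
(5,6)S 1/3 ✗
Unsatisfied: (0,0), (0,2), (0,3), (1,0), (1,1), (1,4), (1,6), (2,1), (2,5), (2,6), (3,2), (3,4), (3,5), (3,6), (4,1), (4,2), (4,6), (5,0), (5,1), (5,2), (5,3), (5,4), (5,5), (5,6) — 24 in total.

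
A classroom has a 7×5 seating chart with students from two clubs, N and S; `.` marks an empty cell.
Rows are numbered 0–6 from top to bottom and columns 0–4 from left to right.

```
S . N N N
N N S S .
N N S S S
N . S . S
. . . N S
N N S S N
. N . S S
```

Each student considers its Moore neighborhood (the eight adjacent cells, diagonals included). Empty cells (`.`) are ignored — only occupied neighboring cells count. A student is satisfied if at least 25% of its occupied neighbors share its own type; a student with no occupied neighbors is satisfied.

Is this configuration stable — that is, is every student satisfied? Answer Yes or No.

No

(0,0)S 0/2 ✗
(0,2)N 2/4 ✓
(0,3)N 2/4 ✓
(0,4)N 1/2 ✓
(1,0)N 3/4 ✓
(1,1)N 4/7 ✓
(1,2)S 3/7 ✓
(1,3)S 4/7 ✓
(2,0)N 4/4 ✓
(2,1)N 4/7 ✓
(2,2)S 4/6 ✓
(2,3)S 6/6 ✓
(2,4)S 3/3 ✓
(3,0)N 2/2 ✓
(3,2)S 2/4 ✓
(3,4)S 3/4 ✓
(4,3)N 1/6 ✗
(4,4)S 2/4 ✓
(5,0)N 2/2 ✓
(5,1)N 2/3 ✓
(5,2)S 2/5 ✓
(5,3)S 4/6 ✓
(5,4)N 1/5 ✗
(6,1)N 2/3 ✓
(6,3)S 3/4 ✓
(6,4)S 2/3 ✓
For instance (0,0) has only 0/2 same-type neighbors, below 1/4.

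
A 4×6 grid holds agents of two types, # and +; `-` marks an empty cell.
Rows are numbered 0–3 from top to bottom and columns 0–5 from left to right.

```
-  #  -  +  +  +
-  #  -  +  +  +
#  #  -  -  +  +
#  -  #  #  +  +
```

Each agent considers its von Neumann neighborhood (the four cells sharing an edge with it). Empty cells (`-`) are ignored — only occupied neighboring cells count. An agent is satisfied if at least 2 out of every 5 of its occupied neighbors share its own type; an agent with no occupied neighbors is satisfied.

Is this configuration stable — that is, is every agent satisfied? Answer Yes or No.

Yes

(0,1)# 1/1 ✓
(0,3)+ 2/2 ✓
(0,4)+ 3/3 ✓
(0,5)+ 2/2 ✓
(1,1)# 2/2 ✓
(1,3)+ 2/2 ✓
(1,4)+ 4/4 ✓
(1,5)+ 3/3 ✓
(2,0)# 2/2 ✓
(2,1)# 2/2 ✓
(2,4)+ 3/3 ✓
(2,5)+ 3/3 ✓
(3,0)# 1/1 ✓
(3,2)# 1/1 ✓
(3,3)# 1/2 ✓
(3,4)+ 2/3 ✓
(3,5)+ 2/2 ✓
All meet the threshold, so the configuration is stable.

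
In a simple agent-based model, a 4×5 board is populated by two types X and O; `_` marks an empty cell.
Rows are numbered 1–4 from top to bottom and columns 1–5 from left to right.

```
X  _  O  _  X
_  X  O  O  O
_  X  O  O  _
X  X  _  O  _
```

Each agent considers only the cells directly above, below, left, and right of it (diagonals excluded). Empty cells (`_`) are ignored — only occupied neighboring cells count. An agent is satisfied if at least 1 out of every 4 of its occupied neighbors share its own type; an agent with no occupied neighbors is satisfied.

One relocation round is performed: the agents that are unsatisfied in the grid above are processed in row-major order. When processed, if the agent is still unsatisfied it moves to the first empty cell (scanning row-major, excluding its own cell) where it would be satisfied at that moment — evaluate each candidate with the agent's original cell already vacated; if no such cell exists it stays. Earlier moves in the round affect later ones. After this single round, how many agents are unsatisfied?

Initially unsatisfied (in order): (1,5).
  (1,5) → (1,2).
Resulting grid:
X X O _ _
_ X O O O
_ X O O _
X X _ O _
All satisfied now.

0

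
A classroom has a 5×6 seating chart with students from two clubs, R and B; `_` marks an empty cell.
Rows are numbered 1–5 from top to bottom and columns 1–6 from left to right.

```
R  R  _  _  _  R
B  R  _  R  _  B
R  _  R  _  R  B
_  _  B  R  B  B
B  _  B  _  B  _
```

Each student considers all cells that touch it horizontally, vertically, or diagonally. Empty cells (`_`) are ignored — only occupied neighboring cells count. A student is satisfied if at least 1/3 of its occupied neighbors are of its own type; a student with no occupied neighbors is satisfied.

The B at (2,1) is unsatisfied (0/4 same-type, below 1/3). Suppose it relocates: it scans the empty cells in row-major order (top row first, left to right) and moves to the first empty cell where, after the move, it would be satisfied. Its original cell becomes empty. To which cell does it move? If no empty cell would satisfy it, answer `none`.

(1,5)

Vacating (2,1). Empty cells in order:
  (1,3): 0/3 same-type → still unsatisfied.
  (1,4): 0/1 same-type → still unsatisfied.
  (1,5): 1/3 same-type → satisfied — stop here.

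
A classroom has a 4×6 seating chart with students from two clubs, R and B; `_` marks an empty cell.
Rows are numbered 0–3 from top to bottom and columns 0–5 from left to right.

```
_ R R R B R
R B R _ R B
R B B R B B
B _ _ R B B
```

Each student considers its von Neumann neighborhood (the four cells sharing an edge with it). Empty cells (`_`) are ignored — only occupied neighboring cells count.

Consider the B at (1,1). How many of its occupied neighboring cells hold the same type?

Occupied neighbors of (1,1): (0,1)=R, (2,1)=B, (1,0)=R, (1,2)=R.
Same type (B): 1 of 4.

1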